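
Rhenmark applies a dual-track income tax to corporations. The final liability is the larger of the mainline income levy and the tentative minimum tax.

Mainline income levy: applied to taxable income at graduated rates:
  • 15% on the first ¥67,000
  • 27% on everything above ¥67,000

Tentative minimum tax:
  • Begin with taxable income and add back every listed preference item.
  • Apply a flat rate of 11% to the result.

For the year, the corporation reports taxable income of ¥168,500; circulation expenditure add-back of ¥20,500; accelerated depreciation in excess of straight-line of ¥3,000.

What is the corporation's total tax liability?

Tentative minimum tax:
  Adjusted income: ¥168,500 + ¥20,500 + ¥3,000 = ¥192,000
  ¥192,000 × 11% = ¥21,120

Mainline income levy:
  ¥67,000 × 15% = ¥10,050
  ¥101,500 × 27% = ¥27,405
  → ¥37,455

¥37,455 > ¥21,120, so the mainline income levy governs.

¥37,455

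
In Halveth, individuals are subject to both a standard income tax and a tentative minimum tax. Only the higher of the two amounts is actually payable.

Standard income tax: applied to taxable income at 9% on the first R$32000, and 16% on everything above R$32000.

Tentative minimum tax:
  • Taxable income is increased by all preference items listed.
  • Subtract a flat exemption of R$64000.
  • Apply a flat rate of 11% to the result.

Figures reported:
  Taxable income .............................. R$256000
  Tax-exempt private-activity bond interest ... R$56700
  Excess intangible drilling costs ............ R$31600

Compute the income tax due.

R$38720

Standard income tax:
  R$32000 × 9% = R$2880
  R$224000 × 16% = R$35840
  → R$38720

Tentative minimum tax:
  Adjusted income: R$256000 + R$56700 + R$31600 = R$344300
  Less exemption R$64000 → base R$280300
  R$280300 × 11% = R$30833

R$38720 > R$30833, so the standard income tax governs.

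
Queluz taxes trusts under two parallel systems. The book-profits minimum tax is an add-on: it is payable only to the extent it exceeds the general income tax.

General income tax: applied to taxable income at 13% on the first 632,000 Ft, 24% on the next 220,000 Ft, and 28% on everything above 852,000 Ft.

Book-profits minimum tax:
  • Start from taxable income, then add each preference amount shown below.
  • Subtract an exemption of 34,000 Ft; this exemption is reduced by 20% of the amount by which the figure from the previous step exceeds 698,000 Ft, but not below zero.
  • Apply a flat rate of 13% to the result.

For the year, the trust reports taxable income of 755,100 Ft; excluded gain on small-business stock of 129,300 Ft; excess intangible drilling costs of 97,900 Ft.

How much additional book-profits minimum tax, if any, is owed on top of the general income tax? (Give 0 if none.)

Book-profits minimum tax:
  Adjusted income: 755,100 Ft + 129,300 Ft + 97,900 Ft = 982,300 Ft
  Exemption: 20% × (982,300 Ft − 698,000 Ft) = 56,860 Ft ≥ 34,000 Ft, so the exemption is fully phased out
  Base: 982,300 Ft − 0 Ft = 982,300 Ft
  982,300 Ft × 13% = 127,699 Ft

General income tax:
  632,000 Ft × 13% = 82,160 Ft
  123,100 Ft × 24% = 29,544 Ft
  → 111,704 Ft

Excess of book-profits minimum tax over general income tax: 127,699 Ft − 111,704 Ft = 15,995 Ft.

15,995 Ft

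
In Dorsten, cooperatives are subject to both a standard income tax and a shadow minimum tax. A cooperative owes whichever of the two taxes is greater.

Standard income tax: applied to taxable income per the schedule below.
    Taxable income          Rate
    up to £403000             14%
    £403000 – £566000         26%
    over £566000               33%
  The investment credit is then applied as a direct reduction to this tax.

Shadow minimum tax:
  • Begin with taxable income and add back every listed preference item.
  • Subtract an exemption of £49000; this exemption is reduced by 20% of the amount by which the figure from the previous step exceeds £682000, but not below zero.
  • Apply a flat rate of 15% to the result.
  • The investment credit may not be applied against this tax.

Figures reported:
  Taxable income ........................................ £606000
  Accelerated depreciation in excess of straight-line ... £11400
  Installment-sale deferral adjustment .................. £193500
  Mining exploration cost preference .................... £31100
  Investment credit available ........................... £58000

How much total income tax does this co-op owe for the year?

Standard income tax:
  £403000 × 14% = £56420
  £163000 × 26% = £42380
  £40000 × 33% = £13200
  → £112000
  Less investment credit £58000 → £54000

Shadow minimum tax:
  Adjusted income: £606000 + £11400 + £193500 + £31100 = £842000
  Exemption: £49000 − 20% × (£842000 − £682000) = £49000 − £32000 = £17000
  Base: £842000 − £17000 = £825000
  £825000 × 15% = £123750

£123750 > £54000, so the shadow minimum tax is the binding amount.

£123750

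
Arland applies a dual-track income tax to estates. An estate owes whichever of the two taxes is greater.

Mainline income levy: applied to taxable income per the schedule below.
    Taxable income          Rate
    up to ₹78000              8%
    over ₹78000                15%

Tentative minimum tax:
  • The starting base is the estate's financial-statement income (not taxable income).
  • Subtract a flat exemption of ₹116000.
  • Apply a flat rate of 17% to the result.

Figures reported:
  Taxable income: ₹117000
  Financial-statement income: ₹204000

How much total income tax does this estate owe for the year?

Mainline income levy:
  ₹78000 × 8% = ₹6240
  ₹39000 × 15% = ₹5850
  → ₹12090

Tentative minimum tax:
  Base (financial-statement income): ₹204000
  Less exemption ₹116000 → base ₹88000
  ₹88000 × 17% = ₹14960

₹14960 > ₹12090, so the tentative minimum tax is the binding amount.

₹14960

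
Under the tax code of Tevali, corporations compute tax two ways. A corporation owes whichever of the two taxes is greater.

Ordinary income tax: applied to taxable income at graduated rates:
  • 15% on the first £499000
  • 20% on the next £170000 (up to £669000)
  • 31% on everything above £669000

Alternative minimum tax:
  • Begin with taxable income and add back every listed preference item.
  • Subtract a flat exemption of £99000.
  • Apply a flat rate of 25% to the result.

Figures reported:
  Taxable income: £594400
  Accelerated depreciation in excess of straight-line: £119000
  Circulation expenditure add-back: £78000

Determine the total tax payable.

Alternative minimum tax:
  Adjusted income: £594400 + £119000 + £78000 = £791400
  Less exemption £99000 → base £692400
  £692400 × 25% = £173100

Ordinary income tax:
  £499000 × 15% = £74850
  £95400 × 20% = £19080
  → £93930

£173100 > £93930, so the alternative minimum tax is the binding amount.

£173100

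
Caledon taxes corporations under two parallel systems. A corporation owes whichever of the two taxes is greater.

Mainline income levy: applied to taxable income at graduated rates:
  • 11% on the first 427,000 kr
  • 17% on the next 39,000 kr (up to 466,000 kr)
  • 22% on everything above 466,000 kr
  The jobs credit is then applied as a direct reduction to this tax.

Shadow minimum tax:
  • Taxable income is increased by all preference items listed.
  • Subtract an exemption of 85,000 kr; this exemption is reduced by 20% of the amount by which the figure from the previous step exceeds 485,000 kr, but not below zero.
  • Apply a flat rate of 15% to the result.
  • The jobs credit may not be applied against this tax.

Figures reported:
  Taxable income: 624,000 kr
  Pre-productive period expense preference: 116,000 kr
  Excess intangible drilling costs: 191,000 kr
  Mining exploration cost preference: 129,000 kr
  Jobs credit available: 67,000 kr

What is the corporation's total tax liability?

159,000 kr

Mainline income levy:
  427,000 kr × 11% = 46,970 kr
  39,000 kr × 17% = 6,630 kr
  158,000 kr × 22% = 34,760 kr
  → 88,360 kr
  Less jobs credit 67,000 kr → 21,360 kr

Shadow minimum tax:
  Adjusted income: 624,000 kr + 116,000 kr + 191,000 kr + 129,000 kr = 1,060,000 kr
  Exemption: 20% × (1,060,000 kr − 485,000 kr) = 115,000 kr ≥ 85,000 kr, so the exemption is fully phased out
  Base: 1,060,000 kr − 0 kr = 1,060,000 kr
  1,060,000 kr × 15% = 159,000 kr

159,000 kr > 21,360 kr, so the shadow minimum tax is the binding amount.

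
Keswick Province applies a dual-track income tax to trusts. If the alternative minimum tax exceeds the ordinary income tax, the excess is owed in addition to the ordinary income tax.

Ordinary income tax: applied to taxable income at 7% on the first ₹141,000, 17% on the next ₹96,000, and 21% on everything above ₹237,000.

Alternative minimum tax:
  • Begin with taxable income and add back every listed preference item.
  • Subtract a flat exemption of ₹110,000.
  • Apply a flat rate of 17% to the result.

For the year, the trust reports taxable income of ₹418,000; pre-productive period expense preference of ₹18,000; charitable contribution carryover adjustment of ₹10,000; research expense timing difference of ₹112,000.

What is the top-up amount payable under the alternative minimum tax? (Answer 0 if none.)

Ordinary income tax:
  ₹141,000 × 7% = ₹9,870
  ₹96,000 × 17% = ₹16,320
  ₹181,000 × 21% = ₹38,010
  → ₹64,200

Alternative minimum tax:
  Adjusted income: ₹418,000 + ₹18,000 + ₹10,000 + ₹112,000 = ₹558,000
  Less exemption ₹110,000 → base ₹448,000
  ₹448,000 × 17% = ₹76,160

Excess of alternative minimum tax over ordinary income tax: ₹76,160 − ₹64,200 = ₹11,960.

₹11,960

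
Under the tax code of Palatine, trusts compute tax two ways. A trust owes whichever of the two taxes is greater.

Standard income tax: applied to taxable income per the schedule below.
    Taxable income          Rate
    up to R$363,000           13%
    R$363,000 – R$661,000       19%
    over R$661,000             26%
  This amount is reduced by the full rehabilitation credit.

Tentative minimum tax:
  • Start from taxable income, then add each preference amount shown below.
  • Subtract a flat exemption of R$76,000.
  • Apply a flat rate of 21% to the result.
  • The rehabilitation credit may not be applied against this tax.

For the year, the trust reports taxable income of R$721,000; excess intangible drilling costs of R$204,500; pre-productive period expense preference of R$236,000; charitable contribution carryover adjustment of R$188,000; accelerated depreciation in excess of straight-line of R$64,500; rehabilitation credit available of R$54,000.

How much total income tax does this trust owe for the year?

Tentative minimum tax:
  Adjusted income: R$721,000 + R$204,500 + R$236,000 + R$188,000 + R$64,500 = R$1,414,000
  Less exemption R$76,000 → base R$1,338,000
  R$1,338,000 × 21% = R$280,980

Standard income tax:
  R$363,000 × 13% = R$47,190
  R$298,000 × 19% = R$56,620
  R$60,000 × 26% = R$15,600
  → R$119,410
  Less rehabilitation credit R$54,000 → R$65,410

R$280,980 > R$65,410, so the tentative minimum tax is the binding amount.

R$280,980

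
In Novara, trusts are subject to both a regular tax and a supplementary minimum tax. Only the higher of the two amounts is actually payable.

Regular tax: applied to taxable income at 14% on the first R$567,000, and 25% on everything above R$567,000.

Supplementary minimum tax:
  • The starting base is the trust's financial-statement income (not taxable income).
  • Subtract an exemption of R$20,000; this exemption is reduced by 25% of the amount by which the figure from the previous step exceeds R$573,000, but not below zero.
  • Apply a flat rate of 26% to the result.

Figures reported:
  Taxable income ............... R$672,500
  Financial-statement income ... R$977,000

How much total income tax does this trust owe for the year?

Supplementary minimum tax:
  Base (financial-statement income): R$977,000
  Exemption: 25% × (R$977,000 − R$573,000) = R$101,000 ≥ R$20,000, so the exemption is fully phased out
  Base: R$977,000 − R$0 = R$977,000
  R$977,000 × 26% = R$254,020

Regular tax:
  R$567,000 × 14% = R$79,380
  R$105,500 × 25% = R$26,375
  → R$105,755

R$254,020 > R$105,755, so the supplementary minimum tax is the binding amount.

R$254,020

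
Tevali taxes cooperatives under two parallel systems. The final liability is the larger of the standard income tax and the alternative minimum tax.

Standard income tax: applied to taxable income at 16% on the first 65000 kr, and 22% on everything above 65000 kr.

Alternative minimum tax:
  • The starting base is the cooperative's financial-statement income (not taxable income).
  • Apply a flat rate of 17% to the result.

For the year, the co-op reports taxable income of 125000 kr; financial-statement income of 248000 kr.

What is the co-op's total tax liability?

42160 kr

Standard income tax:
  65000 kr × 16% = 10400 kr
  60000 kr × 22% = 13200 kr
  → 23600 kr

Alternative minimum tax:
  Base (financial-statement income): 248000 kr
  248000 kr × 17% = 42160 kr

42160 kr > 23600 kr, so the alternative minimum tax is the binding amount.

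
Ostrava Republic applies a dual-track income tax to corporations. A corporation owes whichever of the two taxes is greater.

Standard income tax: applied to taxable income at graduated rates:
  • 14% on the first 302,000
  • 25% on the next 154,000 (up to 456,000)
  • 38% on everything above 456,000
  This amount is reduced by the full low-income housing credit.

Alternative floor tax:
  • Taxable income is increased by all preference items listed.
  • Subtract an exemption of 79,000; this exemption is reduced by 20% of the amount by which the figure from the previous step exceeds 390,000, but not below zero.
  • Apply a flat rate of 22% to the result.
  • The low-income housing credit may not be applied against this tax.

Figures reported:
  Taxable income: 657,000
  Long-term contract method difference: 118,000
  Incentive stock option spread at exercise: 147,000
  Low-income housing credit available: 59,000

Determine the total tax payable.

202,840

Standard income tax:
  302,000 × 14% = 42,280
  154,000 × 25% = 38,500
  201,000 × 38% = 76,380
  → 157,160
  Less low-income housing credit 59,000 → 98,160

Alternative floor tax:
  Adjusted income: 657,000 + 118,000 + 147,000 = 922,000
  Exemption: 20% × (922,000 − 390,000) = 106,400 ≥ 79,000, so the exemption is fully phased out
  Base: 922,000 − 0 = 922,000
  922,000 × 22% = 202,840

202,840 > 98,160, so the alternative floor tax is the binding amount.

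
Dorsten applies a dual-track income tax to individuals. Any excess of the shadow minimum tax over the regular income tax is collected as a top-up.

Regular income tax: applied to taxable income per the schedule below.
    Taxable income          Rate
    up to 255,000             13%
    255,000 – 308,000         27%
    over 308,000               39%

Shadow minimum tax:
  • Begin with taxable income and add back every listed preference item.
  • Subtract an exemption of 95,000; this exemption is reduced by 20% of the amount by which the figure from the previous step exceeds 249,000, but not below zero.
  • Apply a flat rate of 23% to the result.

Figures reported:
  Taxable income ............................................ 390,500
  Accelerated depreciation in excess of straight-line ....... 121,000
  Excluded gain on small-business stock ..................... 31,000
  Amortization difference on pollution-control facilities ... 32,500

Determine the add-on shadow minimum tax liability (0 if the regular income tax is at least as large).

45,761

Shadow minimum tax:
  Adjusted income: 390,500 + 121,000 + 31,000 + 32,500 = 575,000
  Exemption: 95,000 − 20% × (575,000 − 249,000) = 95,000 − 65,200 = 29,800
  Base: 575,000 − 29,800 = 545,200
  545,200 × 23% = 125,396

Regular income tax:
  255,000 × 13% = 33,150
  53,000 × 27% = 14,310
  82,500 × 39% = 32,175
  → 79,635

Excess of shadow minimum tax over regular income tax: 125,396 − 79,635 = 45,761.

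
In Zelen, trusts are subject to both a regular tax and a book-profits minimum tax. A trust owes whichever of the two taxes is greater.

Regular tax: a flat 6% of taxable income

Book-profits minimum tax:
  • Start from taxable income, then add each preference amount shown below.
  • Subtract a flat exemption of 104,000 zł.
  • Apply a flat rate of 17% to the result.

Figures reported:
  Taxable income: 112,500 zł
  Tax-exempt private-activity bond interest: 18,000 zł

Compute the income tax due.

Regular tax:
  112,500 zł × 6% = 6,750 zł

Book-profits minimum tax:
  Adjusted income: 112,500 zł + 18,000 zł = 130,500 zł
  Less exemption 104,000 zł → base 26,500 zł
  26,500 zł × 17% = 4,505 zł

6,750 zł > 4,505 zł, so the regular tax governs.

6,750 zł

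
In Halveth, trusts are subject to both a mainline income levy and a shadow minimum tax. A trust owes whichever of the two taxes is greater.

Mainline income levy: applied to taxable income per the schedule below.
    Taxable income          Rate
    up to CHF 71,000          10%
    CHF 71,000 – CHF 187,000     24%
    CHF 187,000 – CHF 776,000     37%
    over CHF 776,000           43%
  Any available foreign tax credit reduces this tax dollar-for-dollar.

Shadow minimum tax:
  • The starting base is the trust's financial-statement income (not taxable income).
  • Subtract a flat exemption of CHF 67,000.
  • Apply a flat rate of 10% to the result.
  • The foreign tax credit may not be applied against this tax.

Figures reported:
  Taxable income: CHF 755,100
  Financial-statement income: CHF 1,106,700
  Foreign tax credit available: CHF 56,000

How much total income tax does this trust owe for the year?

Shadow minimum tax:
  Base (financial-statement income): CHF 1,106,700
  Less exemption CHF 67,000 → base CHF 1,039,700
  CHF 1,039,700 × 10% = CHF 103,970

Mainline income levy:
  CHF 71,000 × 10% = CHF 7,100
  CHF 116,000 × 24% = CHF 27,840
  CHF 568,100 × 37% = CHF 210,197
  → CHF 245,137
  Less foreign tax credit CHF 56,000 → CHF 189,137

CHF 189,137 > CHF 103,970, so the mainline income levy governs.

CHF 189,137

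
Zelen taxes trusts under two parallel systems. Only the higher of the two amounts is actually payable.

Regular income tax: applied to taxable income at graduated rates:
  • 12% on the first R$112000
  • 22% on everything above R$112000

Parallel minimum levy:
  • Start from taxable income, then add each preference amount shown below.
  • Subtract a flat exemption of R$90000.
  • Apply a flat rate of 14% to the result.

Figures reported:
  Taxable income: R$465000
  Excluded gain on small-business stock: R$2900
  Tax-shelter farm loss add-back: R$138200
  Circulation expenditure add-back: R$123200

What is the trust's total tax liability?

Regular income tax:
  R$112000 × 12% = R$13440
  R$353000 × 22% = R$77660
  → R$91100

Parallel minimum levy:
  Adjusted income: R$465000 + R$2900 + R$138200 + R$123200 = R$729300
  Less exemption R$90000 → base R$639300
  R$639300 × 14% = R$89502

R$91100 > R$89502, so the regular income tax governs.

R$91100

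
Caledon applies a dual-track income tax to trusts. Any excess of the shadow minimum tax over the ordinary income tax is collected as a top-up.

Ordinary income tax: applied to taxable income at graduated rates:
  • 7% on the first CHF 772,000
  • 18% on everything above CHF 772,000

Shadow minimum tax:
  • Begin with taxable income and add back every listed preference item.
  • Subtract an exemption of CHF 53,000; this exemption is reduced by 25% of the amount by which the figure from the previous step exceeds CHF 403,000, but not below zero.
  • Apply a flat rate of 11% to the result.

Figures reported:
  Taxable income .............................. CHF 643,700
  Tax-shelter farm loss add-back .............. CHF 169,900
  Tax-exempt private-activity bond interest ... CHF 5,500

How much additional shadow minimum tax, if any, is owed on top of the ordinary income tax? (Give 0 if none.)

Ordinary income tax:
  CHF 643,700 × 7% = CHF 45,059

Shadow minimum tax:
  Adjusted income: CHF 643,700 + CHF 169,900 + CHF 5,500 = CHF 819,100
  Exemption: 25% × (CHF 819,100 − CHF 403,000) = CHF 104,025 ≥ CHF 53,000, so the exemption is fully phased out
  Base: CHF 819,100 − CHF 0 = CHF 819,100
  CHF 819,100 × 11% = CHF 90,101

Excess of shadow minimum tax over ordinary income tax: CHF 90,101 − CHF 45,059 = CHF 45,042.

CHF 45,042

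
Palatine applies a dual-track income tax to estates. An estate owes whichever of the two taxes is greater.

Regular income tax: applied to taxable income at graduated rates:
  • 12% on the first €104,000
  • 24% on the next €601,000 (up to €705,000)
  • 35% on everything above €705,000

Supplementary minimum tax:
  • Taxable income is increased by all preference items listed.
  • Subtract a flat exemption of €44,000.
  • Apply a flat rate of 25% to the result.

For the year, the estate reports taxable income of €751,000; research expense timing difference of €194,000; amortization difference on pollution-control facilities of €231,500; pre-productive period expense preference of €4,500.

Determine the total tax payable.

Supplementary minimum tax:
  Adjusted income: €751,000 + €194,000 + €231,500 + €4,500 = €1,181,000
  Less exemption €44,000 → base €1,137,000
  €1,137,000 × 25% = €284,250

Regular income tax:
  €104,000 × 12% = €12,480
  €601,000 × 24% = €144,240
  €46,000 × 35% = €16,100
  → €172,820

€284,250 > €172,820, so the supplementary minimum tax is the binding amount.

€284,250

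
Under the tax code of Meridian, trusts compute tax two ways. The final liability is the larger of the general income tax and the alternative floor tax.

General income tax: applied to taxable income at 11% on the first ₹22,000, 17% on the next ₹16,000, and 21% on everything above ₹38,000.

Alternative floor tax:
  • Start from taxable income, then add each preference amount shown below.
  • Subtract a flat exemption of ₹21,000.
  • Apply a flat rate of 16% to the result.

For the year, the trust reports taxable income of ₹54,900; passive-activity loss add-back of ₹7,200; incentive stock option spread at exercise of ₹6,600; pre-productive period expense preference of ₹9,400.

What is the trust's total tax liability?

₹9,136

General income tax:
  ₹22,000 × 11% = ₹2,420
  ₹16,000 × 17% = ₹2,720
  ₹16,900 × 21% = ₹3,549
  → ₹8,689

Alternative floor tax:
  Adjusted income: ₹54,900 + ₹7,200 + ₹6,600 + ₹9,400 = ₹78,100
  Less exemption ₹21,000 → base ₹57,100
  ₹57,100 × 16% = ₹9,136

₹9,136 > ₹8,689, so the alternative floor tax is the binding amount.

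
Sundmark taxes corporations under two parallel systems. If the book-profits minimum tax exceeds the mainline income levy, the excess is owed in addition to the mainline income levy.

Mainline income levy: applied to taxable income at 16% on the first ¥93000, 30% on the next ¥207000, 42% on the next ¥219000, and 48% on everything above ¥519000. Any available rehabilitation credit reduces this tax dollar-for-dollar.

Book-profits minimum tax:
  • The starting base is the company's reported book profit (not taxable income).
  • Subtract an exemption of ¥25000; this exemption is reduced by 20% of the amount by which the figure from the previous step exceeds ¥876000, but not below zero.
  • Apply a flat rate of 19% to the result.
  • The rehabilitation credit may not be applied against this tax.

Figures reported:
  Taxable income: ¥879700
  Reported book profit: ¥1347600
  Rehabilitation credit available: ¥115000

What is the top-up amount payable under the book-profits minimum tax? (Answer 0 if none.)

Mainline income levy:
  ¥93000 × 16% = ¥14880
  ¥207000 × 30% = ¥62100
  ¥219000 × 42% = ¥91980
  ¥360700 × 48% = ¥173136
  → ¥342096
  Less rehabilitation credit ¥115000 → ¥227096

Book-profits minimum tax:
  Base (reported book profit): ¥1347600
  Exemption: 20% × (¥1347600 − ¥876000) = ¥94320 ≥ ¥25000, so the exemption is fully phased out
  Base: ¥1347600 − ¥0 = ¥1347600
  ¥1347600 × 19% = ¥256044

Excess of book-profits minimum tax over mainline income levy: ¥256044 − ¥227096 = ¥28948.

¥28948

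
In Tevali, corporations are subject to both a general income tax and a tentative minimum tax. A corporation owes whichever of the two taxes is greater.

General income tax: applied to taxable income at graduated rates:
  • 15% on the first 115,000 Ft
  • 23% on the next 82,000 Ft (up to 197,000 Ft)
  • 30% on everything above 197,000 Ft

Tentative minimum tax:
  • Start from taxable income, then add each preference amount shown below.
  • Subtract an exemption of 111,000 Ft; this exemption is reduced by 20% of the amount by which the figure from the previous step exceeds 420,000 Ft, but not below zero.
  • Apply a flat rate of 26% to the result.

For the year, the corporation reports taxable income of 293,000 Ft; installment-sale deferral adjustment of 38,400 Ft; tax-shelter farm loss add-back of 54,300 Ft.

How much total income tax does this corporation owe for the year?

Tentative minimum tax:
  Adjusted income: 293,000 Ft + 38,400 Ft + 54,300 Ft = 385,700 Ft
  Exemption: 385,700 Ft ≤ 420,000 Ft, so full 111,000 Ft applies
  Base: 385,700 Ft − 111,000 Ft = 274,700 Ft
  274,700 Ft × 26% = 71,422 Ft

General income tax:
  115,000 Ft × 15% = 17,250 Ft
  82,000 Ft × 23% = 18,860 Ft
  96,000 Ft × 30% = 28,800 Ft
  → 64,910 Ft

71,422 Ft > 64,910 Ft, so the tentative minimum tax is the binding amount.

71,422 Ft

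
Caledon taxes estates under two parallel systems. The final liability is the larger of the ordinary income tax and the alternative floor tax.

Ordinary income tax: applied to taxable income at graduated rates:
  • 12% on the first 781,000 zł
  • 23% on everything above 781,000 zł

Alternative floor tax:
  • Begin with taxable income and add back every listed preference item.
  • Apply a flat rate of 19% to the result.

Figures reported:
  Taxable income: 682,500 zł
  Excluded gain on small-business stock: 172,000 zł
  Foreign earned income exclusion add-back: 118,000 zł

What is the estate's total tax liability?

Alternative floor tax:
  Adjusted income: 682,500 zł + 172,000 zł + 118,000 zł = 972,500 zł
  972,500 zł × 19% = 184,775 zł

Ordinary income tax:
  682,500 zł × 12% = 81,900 zł

184,775 zł > 81,900 zł, so the alternative floor tax is the binding amount.

184,775 zł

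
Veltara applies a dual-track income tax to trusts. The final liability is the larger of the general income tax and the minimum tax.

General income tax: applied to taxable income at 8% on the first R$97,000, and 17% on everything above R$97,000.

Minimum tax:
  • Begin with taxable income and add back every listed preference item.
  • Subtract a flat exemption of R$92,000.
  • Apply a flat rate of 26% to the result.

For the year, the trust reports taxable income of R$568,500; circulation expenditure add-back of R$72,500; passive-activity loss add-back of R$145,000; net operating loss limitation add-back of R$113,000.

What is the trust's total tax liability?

R$209,820

General income tax:
  R$97,000 × 8% = R$7,760
  R$471,500 × 17% = R$80,155
  → R$87,915

Minimum tax:
  Adjusted income: R$568,500 + R$72,500 + R$145,000 + R$113,000 = R$899,000
  Less exemption R$92,000 → base R$807,000
  R$807,000 × 26% = R$209,820

R$209,820 > R$87,915, so the minimum tax is the binding amount.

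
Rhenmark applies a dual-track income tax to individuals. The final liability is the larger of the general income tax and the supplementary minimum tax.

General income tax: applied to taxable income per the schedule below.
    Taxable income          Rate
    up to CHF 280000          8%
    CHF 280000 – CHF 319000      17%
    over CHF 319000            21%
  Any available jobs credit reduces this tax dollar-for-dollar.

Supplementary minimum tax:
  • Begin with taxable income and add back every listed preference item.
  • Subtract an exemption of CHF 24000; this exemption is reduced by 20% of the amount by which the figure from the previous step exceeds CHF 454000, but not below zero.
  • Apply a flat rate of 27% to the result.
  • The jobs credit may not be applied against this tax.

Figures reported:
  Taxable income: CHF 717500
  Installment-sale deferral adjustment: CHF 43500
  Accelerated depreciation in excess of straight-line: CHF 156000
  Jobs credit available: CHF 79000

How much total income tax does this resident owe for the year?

CHF 247590

Supplementary minimum tax:
  Adjusted income: CHF 717500 + CHF 43500 + CHF 156000 = CHF 917000
  Exemption: 20% × (CHF 917000 − CHF 454000) = CHF 92600 ≥ CHF 24000, so the exemption is fully phased out
  Base: CHF 917000 − CHF 0 = CHF 917000
  CHF 917000 × 27% = CHF 247590

General income tax:
  CHF 280000 × 8% = CHF 22400
  CHF 39000 × 17% = CHF 6630
  CHF 398500 × 21% = CHF 83685
  → CHF 112715
  Less jobs credit CHF 79000 → CHF 33715

CHF 247590 > CHF 33715, so the supplementary minimum tax is the binding amount.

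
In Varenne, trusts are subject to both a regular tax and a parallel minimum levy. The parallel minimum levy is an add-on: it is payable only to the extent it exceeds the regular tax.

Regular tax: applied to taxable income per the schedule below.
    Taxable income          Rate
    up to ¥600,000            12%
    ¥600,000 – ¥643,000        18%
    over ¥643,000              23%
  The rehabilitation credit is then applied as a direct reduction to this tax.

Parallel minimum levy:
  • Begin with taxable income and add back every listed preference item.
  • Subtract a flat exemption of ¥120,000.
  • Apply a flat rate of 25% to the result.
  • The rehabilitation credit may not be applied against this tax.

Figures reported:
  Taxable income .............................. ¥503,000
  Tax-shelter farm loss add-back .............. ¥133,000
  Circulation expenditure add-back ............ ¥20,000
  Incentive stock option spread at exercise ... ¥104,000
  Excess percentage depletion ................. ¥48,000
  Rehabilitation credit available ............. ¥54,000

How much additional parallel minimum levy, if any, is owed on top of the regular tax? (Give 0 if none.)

¥165,640

Regular tax:
  ¥503,000 × 12% = ¥60,360
  Less rehabilitation credit ¥54,000 → ¥6,360

Parallel minimum levy:
  Adjusted income: ¥503,000 + ¥133,000 + ¥20,000 + ¥104,000 + ¥48,000 = ¥808,000
  Less exemption ¥120,000 → base ¥688,000
  ¥688,000 × 25% = ¥172,000

Excess of parallel minimum levy over regular tax: ¥172,000 − ¥6,360 = ¥165,640.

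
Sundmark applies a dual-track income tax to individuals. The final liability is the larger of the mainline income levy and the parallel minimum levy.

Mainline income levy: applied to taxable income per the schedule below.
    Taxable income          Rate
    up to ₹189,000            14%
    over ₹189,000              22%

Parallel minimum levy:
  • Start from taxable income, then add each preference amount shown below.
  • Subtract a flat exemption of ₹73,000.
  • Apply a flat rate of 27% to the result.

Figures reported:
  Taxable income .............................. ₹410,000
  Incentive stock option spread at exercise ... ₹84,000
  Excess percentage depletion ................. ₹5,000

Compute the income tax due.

Parallel minimum levy:
  Adjusted income: ₹410,000 + ₹84,000 + ₹5,000 = ₹499,000
  Less exemption ₹73,000 → base ₹426,000
  ₹426,000 × 27% = ₹115,020

Mainline income levy:
  ₹189,000 × 14% = ₹26,460
  ₹221,000 × 22% = ₹48,620
  → ₹75,080

₹115,020 > ₹75,080, so the parallel minimum levy is the binding amount.

₹115,020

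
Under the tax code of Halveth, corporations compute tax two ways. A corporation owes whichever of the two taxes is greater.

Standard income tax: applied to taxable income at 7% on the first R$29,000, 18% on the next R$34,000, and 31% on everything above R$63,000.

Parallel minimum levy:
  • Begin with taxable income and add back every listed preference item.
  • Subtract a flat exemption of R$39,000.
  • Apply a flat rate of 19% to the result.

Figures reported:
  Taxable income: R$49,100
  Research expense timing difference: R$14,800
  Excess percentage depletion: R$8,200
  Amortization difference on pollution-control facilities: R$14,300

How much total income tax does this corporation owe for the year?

Parallel minimum levy:
  Adjusted income: R$49,100 + R$14,800 + R$8,200 + R$14,300 = R$86,400
  Less exemption R$39,000 → base R$47,400
  R$47,400 × 19% = R$9,006

Standard income tax:
  R$29,000 × 7% = R$2,030
  R$20,100 × 18% = R$3,618
  → R$5,648

R$9,006 > R$5,648, so the parallel minimum levy is the binding amount.

R$9,006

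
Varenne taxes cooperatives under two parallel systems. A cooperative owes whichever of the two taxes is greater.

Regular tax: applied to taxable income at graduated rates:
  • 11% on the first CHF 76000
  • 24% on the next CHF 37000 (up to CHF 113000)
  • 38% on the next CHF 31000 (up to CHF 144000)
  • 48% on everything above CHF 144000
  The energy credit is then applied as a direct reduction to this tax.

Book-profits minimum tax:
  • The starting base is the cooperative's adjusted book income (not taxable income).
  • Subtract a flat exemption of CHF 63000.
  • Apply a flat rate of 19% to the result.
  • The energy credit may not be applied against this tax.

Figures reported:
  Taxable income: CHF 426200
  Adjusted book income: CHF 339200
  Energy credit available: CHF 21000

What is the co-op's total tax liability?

CHF 143476

Book-profits minimum tax:
  Base (adjusted book income): CHF 339200
  Less exemption CHF 63000 → base CHF 276200
  CHF 276200 × 19% = CHF 52478

Regular tax:
  CHF 76000 × 11% = CHF 8360
  CHF 37000 × 24% = CHF 8880
  CHF 31000 × 38% = CHF 11780
  CHF 282200 × 48% = CHF 135456
  → CHF 164476
  Less energy credit CHF 21000 → CHF 143476

CHF 143476 > CHF 52478, so the regular tax governs.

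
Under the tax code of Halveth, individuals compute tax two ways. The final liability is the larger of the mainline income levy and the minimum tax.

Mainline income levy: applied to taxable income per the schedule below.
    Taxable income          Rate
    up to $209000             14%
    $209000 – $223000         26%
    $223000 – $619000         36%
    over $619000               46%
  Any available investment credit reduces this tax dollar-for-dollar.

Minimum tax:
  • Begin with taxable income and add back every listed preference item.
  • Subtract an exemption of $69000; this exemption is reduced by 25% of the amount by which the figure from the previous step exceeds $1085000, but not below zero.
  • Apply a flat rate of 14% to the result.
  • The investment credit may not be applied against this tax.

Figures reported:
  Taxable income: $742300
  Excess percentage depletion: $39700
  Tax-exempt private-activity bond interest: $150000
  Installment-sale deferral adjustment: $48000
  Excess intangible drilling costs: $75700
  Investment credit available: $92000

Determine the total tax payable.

Mainline income levy:
  $209000 × 14% = $29260
  $14000 × 26% = $3640
  $396000 × 36% = $142560
  $123300 × 46% = $56718
  → $232178
  Less investment credit $92000 → $140178

Minimum tax:
  Adjusted income: $742300 + $39700 + $150000 + $48000 + $75700 = $1055700
  Exemption: $1055700 ≤ $1085000, so full $69000 applies
  Base: $1055700 − $69000 = $986700
  $986700 × 14% = $138138

$140178 > $138138, so the mainline income levy governs.

$140178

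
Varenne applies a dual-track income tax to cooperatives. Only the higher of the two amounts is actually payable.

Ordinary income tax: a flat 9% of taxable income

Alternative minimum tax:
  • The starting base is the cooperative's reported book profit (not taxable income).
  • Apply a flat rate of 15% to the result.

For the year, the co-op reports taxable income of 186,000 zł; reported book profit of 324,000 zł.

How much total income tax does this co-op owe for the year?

Alternative minimum tax:
  Base (reported book profit): 324,000 zł
  324,000 zł × 15% = 48,600 zł

Ordinary income tax:
  186,000 zł × 9% = 16,740 zł

48,600 zł > 16,740 zł, so the alternative minimum tax is the binding amount.

48,600 zł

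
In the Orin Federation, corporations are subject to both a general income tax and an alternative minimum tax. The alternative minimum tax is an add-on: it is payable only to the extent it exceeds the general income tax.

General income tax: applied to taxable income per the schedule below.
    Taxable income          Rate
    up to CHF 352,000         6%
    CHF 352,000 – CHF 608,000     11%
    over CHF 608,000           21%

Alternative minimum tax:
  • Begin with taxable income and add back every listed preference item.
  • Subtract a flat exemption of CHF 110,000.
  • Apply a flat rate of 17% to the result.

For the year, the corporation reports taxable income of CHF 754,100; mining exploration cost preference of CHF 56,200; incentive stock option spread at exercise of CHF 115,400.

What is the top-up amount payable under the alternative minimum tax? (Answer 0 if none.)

General income tax:
  CHF 352,000 × 6% = CHF 21,120
  CHF 256,000 × 11% = CHF 28,160
  CHF 146,100 × 21% = CHF 30,681
  → CHF 79,961

Alternative minimum tax:
  Adjusted income: CHF 754,100 + CHF 56,200 + CHF 115,400 = CHF 925,700
  Less exemption CHF 110,000 → base CHF 815,700
  CHF 815,700 × 17% = CHF 138,669

Excess of alternative minimum tax over general income tax: CHF 138,669 − CHF 79,961 = CHF 58,708.

CHF 58,708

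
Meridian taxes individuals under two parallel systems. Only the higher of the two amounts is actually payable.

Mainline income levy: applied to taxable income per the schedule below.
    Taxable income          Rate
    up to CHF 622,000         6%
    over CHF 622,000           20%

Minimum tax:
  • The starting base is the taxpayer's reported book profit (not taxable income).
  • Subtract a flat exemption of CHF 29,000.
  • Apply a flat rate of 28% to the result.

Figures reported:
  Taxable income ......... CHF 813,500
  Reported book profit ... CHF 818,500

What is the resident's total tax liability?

CHF 221,060

Mainline income levy:
  CHF 622,000 × 6% = CHF 37,320
  CHF 191,500 × 20% = CHF 38,300
  → CHF 75,620

Minimum tax:
  Base (reported book profit): CHF 818,500
  Less exemption CHF 29,000 → base CHF 789,500
  CHF 789,500 × 28% = CHF 221,060

CHF 221,060 > CHF 75,620, so the minimum tax is the binding amount.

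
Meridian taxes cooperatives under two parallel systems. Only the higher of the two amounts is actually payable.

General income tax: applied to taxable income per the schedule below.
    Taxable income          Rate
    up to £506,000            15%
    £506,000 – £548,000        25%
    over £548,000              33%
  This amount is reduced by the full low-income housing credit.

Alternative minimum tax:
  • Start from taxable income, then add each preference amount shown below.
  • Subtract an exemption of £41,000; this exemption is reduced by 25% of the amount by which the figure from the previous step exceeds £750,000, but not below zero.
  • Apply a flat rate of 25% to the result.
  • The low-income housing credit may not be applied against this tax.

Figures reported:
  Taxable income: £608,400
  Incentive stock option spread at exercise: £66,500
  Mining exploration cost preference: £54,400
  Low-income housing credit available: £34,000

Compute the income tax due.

General income tax:
  £506,000 × 15% = £75,900
  £42,000 × 25% = £10,500
  £60,400 × 33% = £19,932
  → £106,332
  Less low-income housing credit £34,000 → £72,332

Alternative minimum tax:
  Adjusted income: £608,400 + £66,500 + £54,400 = £729,300
  Exemption: £729,300 ≤ £750,000, so full £41,000 applies
  Base: £729,300 − £41,000 = £688,300
  £688,300 × 25% = £172,075

£172,075 > £72,332, so the alternative minimum tax is the binding amount.

£172,075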